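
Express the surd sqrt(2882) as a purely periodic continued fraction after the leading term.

[53; (1, 2, 5, 1, 52, 1, 5, 2, 1, 106)]

Write x_i = (sqrt(2882) + m_i)/d_i with (m_0, d_0) = (0, 1). a_0 = floor(sqrt(2882)) = 53, since 53^2 = 2809 <= 2882 < 2916 = 54^2.
Iterate m_{i+1} = d_i*a_i - m_i, d_{i+1} = (2882 - m_{i+1}^2)/d_i, a_{i+1} = floor((a_0 + m_{i+1})/d_{i+1}):
  m_1 = 1*53 - 0 = 53, d_1 = (2882 - 53^2)/1 = 73/1 = 73, a_1 = floor((53 + 53)/73) = 1.
  m_2 = 73*1 - 53 = 20, d_2 = (2882 - 20^2)/73 = 2482/73 = 34, a_2 = floor((53 + 20)/34) = 2.
  m_3 = 34*2 - 20 = 48, d_3 = (2882 - 48^2)/34 = 578/34 = 17, a_3 = floor((53 + 48)/17) = 5.
  m_4 = 17*5 - 48 = 37, d_4 = (2882 - 37^2)/17 = 1513/17 = 89, a_4 = floor((53 + 37)/89) = 1.
  m_5 = 89*1 - 37 = 52, d_5 = (2882 - 52^2)/89 = 178/89 = 2, a_5 = floor((53 + 52)/2) = 52.
  m_6 = 2*52 - 52 = 52, d_6 = (2882 - 52^2)/2 = 178/2 = 89, a_6 = floor((53 + 52)/89) = 1.
  m_7 = 89*1 - 52 = 37, d_7 = (2882 - 37^2)/89 = 1513/89 = 17, a_7 = floor((53 + 37)/17) = 5.
  m_8 = 17*5 - 37 = 48, d_8 = (2882 - 48^2)/17 = 578/17 = 34, a_8 = floor((53 + 48)/34) = 2.
  m_9 = 34*2 - 48 = 20, d_9 = (2882 - 20^2)/34 = 2482/34 = 73, a_9 = floor((53 + 20)/73) = 1.
  m_10 = 73*1 - 20 = 53, d_10 = (2882 - 53^2)/73 = 73/73 = 1, a_10 = floor((53 + 53)/1) = 106.
  m_11 = 1*106 - 53 = 53, d_11 = (2882 - 53^2)/1 = 73/1 = 73: (m_11, d_11) = (m_1, d_1) = (53, 73), so from here the quotients repeat a_1, ..., a_10; the period length is 10.
Hence the expansion of sqrt(2882) is a_0 = 53 followed by the repeating block 1, 2, 5, 1, 52, 1, 5, 2, 1, 106 (period 10).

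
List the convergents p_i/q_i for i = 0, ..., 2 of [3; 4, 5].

3/1, 13/4, 68/21

Using the convergent recurrence p_i = a_i*p_{i-1} + p_{i-2}, q_i = a_i*q_{i-1} + q_{i-2} with p_{-2}=0, p_{-1}=1, q_{-2}=1, q_{-1}=0:
  i=0: a_0=3, p_0 = 3*1 + 0 = 3, q_0 = 3*0 + 1 = 1.
  i=1: a_1=4, p_1 = 4*3 + 1 = 13, q_1 = 4*1 + 0 = 4.
  i=2: a_2=5, p_2 = 5*13 + 3 = 68, q_2 = 5*4 + 1 = 21.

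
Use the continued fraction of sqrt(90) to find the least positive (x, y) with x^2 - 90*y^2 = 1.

(x, y) = (19, 2)

First expand sqrt(90) as a continued fraction. With x_i = (sqrt(90) + m_i)/d_i and (m_0, d_0) = (0, 1): a_0 = floor(sqrt(90)) = 9, since 9^2 = 81 <= 90 < 100 = 10^2.
Iterate m_{i+1} = d_i*a_i - m_i, d_{i+1} = (90 - m_{i+1}^2)/d_i, a_{i+1} = floor((a_0 + m_{i+1})/d_{i+1}):
  m_1 = 1*9 - 0 = 9, d_1 = (90 - 9^2)/1 = 9/1 = 9, a_1 = floor((9 + 9)/9) = 2.
  m_2 = 9*2 - 9 = 9, d_2 = (90 - 9^2)/9 = 9/9 = 1, a_2 = floor((9 + 9)/1) = 18.
  m_3 = 1*18 - 9 = 9, d_3 = (90 - 9^2)/1 = 9/1 = 9: (m_3, d_3) = (m_1, d_1) = (9, 9), so from here the quotients repeat a_1, a_2; the period length is 2.
So sqrt(90) = [9; (2, 18)] with period length k = 2.
k is even, so the fundamental solution of x^2 - 90y^2 = 1 is (p_{k-1}, q_{k-1}) = (p_1, q_1); compute convergents through index 1.
Convergents (p_i = a_i*p_{i-1} + p_{i-2}, q_i = a_i*q_{i-1} + q_{i-2} with p_{-2}=0, p_{-1}=1, q_{-2}=1, q_{-1}=0):
  i=0: a_0=9, p_0 = 9*1 + 0 = 9, q_0 = 9*0 + 1 = 1.
  i=1: a_1=2, p_1 = 2*9 + 1 = 19, q_1 = 2*1 + 0 = 2.
Check: 19^2 - 90*2^2 = 361 - 360 = 1, so (x, y) = (19, 2) solves the equation, and by the theorem it is the least positive solution.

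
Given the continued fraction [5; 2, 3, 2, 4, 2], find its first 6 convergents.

Using the convergent recurrence p_i = a_i*p_{i-1} + p_{i-2}, q_i = a_i*q_{i-1} + q_{i-2} with p_{-2}=0, p_{-1}=1, q_{-2}=1, q_{-1}=0:
  i=0: a_0=5, p_0 = 5*1 + 0 = 5, q_0 = 5*0 + 1 = 1.
  i=1: a_1=2, p_1 = 2*5 + 1 = 11, q_1 = 2*1 + 0 = 2.
  i=2: a_2=3, p_2 = 3*11 + 5 = 38, q_2 = 3*2 + 1 = 7.
  i=3: a_3=2, p_3 = 2*38 + 11 = 87, q_3 = 2*7 + 2 = 16.
  i=4: a_4=4, p_4 = 4*87 + 38 = 386, q_4 = 4*16 + 7 = 71.
  i=5: a_5=2, p_5 = 2*386 + 87 = 859, q_5 = 2*71 + 16 = 158.

5/1, 11/2, 38/7, 87/16, 386/71, 859/158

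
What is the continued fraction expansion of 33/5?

[6; 1, 1, 2]

Run the Euclidean algorithm on 33 and 5; the successive quotients are the partial quotients a_0, a_1, ... (each step inverts the fractional part left over by the previous one):
  33 = 6*5 + 3, so a_0 = 6.
  5 = 1*3 + 2, so a_1 = 1.
  3 = 1*2 + 1, so a_2 = 1.
  2 = 2*1 + 0, so a_3 = 2.
The remainder reaches 0 after 4 divisions, so the expansion has 4 partial quotients, read off in order.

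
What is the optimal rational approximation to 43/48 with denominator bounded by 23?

17/19

Expand x = 43/48 as a continued fraction with the Euclidean algorithm:
  43 = 0*48 + 43, so a_0 = 0.
  48 = 1*43 + 5, so a_1 = 1.
  43 = 8*5 + 3, so a_2 = 8.
  5 = 1*3 + 2, so a_3 = 1.
  3 = 1*2 + 1, so a_4 = 1.
  2 = 2*1 + 0, so a_5 = 2.
so x = [0; 1, 8, 1, 1, 2].
Convergents (p_i = a_i*p_{i-1} + p_{i-2}, q_i = a_i*q_{i-1} + q_{i-2} with p_{-2}=0, p_{-1}=1, q_{-2}=1, q_{-1}=0), until the denominator exceeds 23:
  i=0: a_0=0, p_0 = 0*1 + 0 = 0, q_0 = 0*0 + 1 = 1.
  i=1: a_1=1, p_1 = 1*0 + 1 = 1, q_1 = 1*1 + 0 = 1.
  i=2: a_2=8, p_2 = 8*1 + 0 = 8, q_2 = 8*1 + 1 = 9.
  i=3: a_3=1, p_3 = 1*8 + 1 = 9, q_3 = 1*9 + 1 = 10.
  i=4: a_4=1, p_4 = 1*9 + 8 = 17, q_4 = 1*10 + 9 = 19.
  i=5: a_5=2, p_5 = 2*17 + 9 = 43, q_5 = 2*19 + 10 = 48.
q_5 = 48 > 23, so the last convergent with denominator <= 23 is p_4/q_4 = 17/19.
The closest fraction with denominator <= 23 is either p_4/q_4 or the intermediate fraction (k*p_4 + p_3)/(k*q_4 + q_3) with the largest k >= 1 whose denominator stays <= 23; these approach x as k grows, and every other convergent or intermediate fraction in range is farther away.
Largest k: floor((23 - q_3)/q_4) = floor((23 - 10)/19) = 0.
Since k = 0, no intermediate fraction beyond p_4/q_4 has denominator <= 23, so the convergent 17/19 is the closest (its error is |43*19 - 17*48|/(48*19) = 1/912).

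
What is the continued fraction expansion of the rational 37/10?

Run the Euclidean algorithm on 37 and 10; the successive quotients are the partial quotients a_0, a_1, ... (each step inverts the fractional part left over by the previous one):
  37 = 3*10 + 7, so a_0 = 3.
  10 = 1*7 + 3, so a_1 = 1.
  7 = 2*3 + 1, so a_2 = 2.
  3 = 3*1 + 0, so a_3 = 3.
The remainder reaches 0 after 4 divisions, so the expansion has 4 partial quotients, read off in order.

[3; 1, 2, 3]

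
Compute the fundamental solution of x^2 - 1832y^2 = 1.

(x, y) = (22899, 535)

First expand sqrt(1832) as a continued fraction. With x_i = (sqrt(1832) + m_i)/d_i and (m_0, d_0) = (0, 1): a_0 = floor(sqrt(1832)) = 42, since 42^2 = 1764 <= 1832 < 1849 = 43^2.
Iterate m_{i+1} = d_i*a_i - m_i, d_{i+1} = (1832 - m_{i+1}^2)/d_i, a_{i+1} = floor((a_0 + m_{i+1})/d_{i+1}):
  m_1 = 1*42 - 0 = 42, d_1 = (1832 - 42^2)/1 = 68/1 = 68, a_1 = floor((42 + 42)/68) = 1.
  m_2 = 68*1 - 42 = 26, d_2 = (1832 - 26^2)/68 = 1156/68 = 17, a_2 = floor((42 + 26)/17) = 4.
  m_3 = 17*4 - 26 = 42, d_3 = (1832 - 42^2)/17 = 68/17 = 4, a_3 = floor((42 + 42)/4) = 21.
  m_4 = 4*21 - 42 = 42, d_4 = (1832 - 42^2)/4 = 68/4 = 17, a_4 = floor((42 + 42)/17) = 4.
  m_5 = 17*4 - 42 = 26, d_5 = (1832 - 26^2)/17 = 1156/17 = 68, a_5 = floor((42 + 26)/68) = 1.
  m_6 = 68*1 - 26 = 42, d_6 = (1832 - 42^2)/68 = 68/68 = 1, a_6 = floor((42 + 42)/1) = 84.
  m_7 = 1*84 - 42 = 42, d_7 = (1832 - 42^2)/1 = 68/1 = 68: (m_7, d_7) = (m_1, d_1) = (42, 68), so from here the quotients repeat a_1, ..., a_6; the period length is 6.
So sqrt(1832) = [42; (1, 4, 21, 4, 1, 84)] with period length k = 6.
k is even, so the fundamental solution of x^2 - 1832y^2 = 1 is (p_{k-1}, q_{k-1}) = (p_5, q_5); compute convergents through index 5.
Convergents (p_i = a_i*p_{i-1} + p_{i-2}, q_i = a_i*q_{i-1} + q_{i-2} with p_{-2}=0, p_{-1}=1, q_{-2}=1, q_{-1}=0):
  i=0: a_0=42, p_0 = 42*1 + 0 = 42, q_0 = 42*0 + 1 = 1.
  i=1: a_1=1, p_1 = 1*42 + 1 = 43, q_1 = 1*1 + 0 = 1.
  i=2: a_2=4, p_2 = 4*43 + 42 = 214, q_2 = 4*1 + 1 = 5.
  i=3: a_3=21, p_3 = 21*214 + 43 = 4537, q_3 = 21*5 + 1 = 106.
  i=4: a_4=4, p_4 = 4*4537 + 214 = 18362, q_4 = 4*106 + 5 = 429.
  i=5: a_5=1, p_5 = 1*18362 + 4537 = 22899, q_5 = 1*429 + 106 = 535.
Check: 22899^2 - 1832*535^2 = 524364201 - 524364200 = 1, so (x, y) = (22899, 535) solves the equation, and by the theorem it is the least positive solution.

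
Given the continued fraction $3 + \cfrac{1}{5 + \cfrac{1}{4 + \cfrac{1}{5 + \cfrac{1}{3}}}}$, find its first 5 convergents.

3/1, 16/5, 67/21, 351/110, 1120/351

Using the convergent recurrence p_i = a_i*p_{i-1} + p_{i-2}, q_i = a_i*q_{i-1} + q_{i-2} with p_{-2}=0, p_{-1}=1, q_{-2}=1, q_{-1}=0:
  i=0: a_0=3, p_0 = 3*1 + 0 = 3, q_0 = 3*0 + 1 = 1.
  i=1: a_1=5, p_1 = 5*3 + 1 = 16, q_1 = 5*1 + 0 = 5.
  i=2: a_2=4, p_2 = 4*16 + 3 = 67, q_2 = 4*5 + 1 = 21.
  i=3: a_3=5, p_3 = 5*67 + 16 = 351, q_3 = 5*21 + 5 = 110.
  i=4: a_4=3, p_4 = 3*351 + 67 = 1120, q_4 = 3*110 + 21 = 351.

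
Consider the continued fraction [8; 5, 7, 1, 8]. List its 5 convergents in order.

Using the convergent recurrence p_i = a_i*p_{i-1} + p_{i-2}, q_i = a_i*q_{i-1} + q_{i-2} with p_{-2}=0, p_{-1}=1, q_{-2}=1, q_{-1}=0:
  i=0: a_0=8, p_0 = 8*1 + 0 = 8, q_0 = 8*0 + 1 = 1.
  i=1: a_1=5, p_1 = 5*8 + 1 = 41, q_1 = 5*1 + 0 = 5.
  i=2: a_2=7, p_2 = 7*41 + 8 = 295, q_2 = 7*5 + 1 = 36.
  i=3: a_3=1, p_3 = 1*295 + 41 = 336, q_3 = 1*36 + 5 = 41.
  i=4: a_4=8, p_4 = 8*336 + 295 = 2983, q_4 = 8*41 + 36 = 364.

8/1, 41/5, 295/36, 336/41, 2983/364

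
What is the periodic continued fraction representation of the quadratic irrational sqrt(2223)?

[47; (6, 1, 2, 1, 1, 1, 2, 1, 6, 94)]

Write x_i = (sqrt(2223) + m_i)/d_i with (m_0, d_0) = (0, 1). a_0 = floor(sqrt(2223)) = 47, since 47^2 = 2209 <= 2223 < 2304 = 48^2.
Iterate m_{i+1} = d_i*a_i - m_i, d_{i+1} = (2223 - m_{i+1}^2)/d_i, a_{i+1} = floor((a_0 + m_{i+1})/d_{i+1}):
  m_1 = 1*47 - 0 = 47, d_1 = (2223 - 47^2)/1 = 14/1 = 14, a_1 = floor((47 + 47)/14) = 6.
  m_2 = 14*6 - 47 = 37, d_2 = (2223 - 37^2)/14 = 854/14 = 61, a_2 = floor((47 + 37)/61) = 1.
  m_3 = 61*1 - 37 = 24, d_3 = (2223 - 24^2)/61 = 1647/61 = 27, a_3 = floor((47 + 24)/27) = 2.
  m_4 = 27*2 - 24 = 30, d_4 = (2223 - 30^2)/27 = 1323/27 = 49, a_4 = floor((47 + 30)/49) = 1.
  m_5 = 49*1 - 30 = 19, d_5 = (2223 - 19^2)/49 = 1862/49 = 38, a_5 = floor((47 + 19)/38) = 1.
  m_6 = 38*1 - 19 = 19, d_6 = (2223 - 19^2)/38 = 1862/38 = 49, a_6 = floor((47 + 19)/49) = 1.
  m_7 = 49*1 - 19 = 30, d_7 = (2223 - 30^2)/49 = 1323/49 = 27, a_7 = floor((47 + 30)/27) = 2.
  m_8 = 27*2 - 30 = 24, d_8 = (2223 - 24^2)/27 = 1647/27 = 61, a_8 = floor((47 + 24)/61) = 1.
  m_9 = 61*1 - 24 = 37, d_9 = (2223 - 37^2)/61 = 854/61 = 14, a_9 = floor((47 + 37)/14) = 6.
  m_10 = 14*6 - 37 = 47, d_10 = (2223 - 47^2)/14 = 14/14 = 1, a_10 = floor((47 + 47)/1) = 94.
  m_11 = 1*94 - 47 = 47, d_11 = (2223 - 47^2)/1 = 14/1 = 14: (m_11, d_11) = (m_1, d_1) = (47, 14), so from here the quotients repeat a_1, ..., a_10; the period length is 10.
Hence the expansion of sqrt(2223) is a_0 = 47 followed by the repeating block 6, 1, 2, 1, 1, 1, 2, 1, 6, 94 (period 10).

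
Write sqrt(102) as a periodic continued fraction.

Write x_i = (sqrt(102) + m_i)/d_i with (m_0, d_0) = (0, 1). a_0 = floor(sqrt(102)) = 10, since 10^2 = 100 <= 102 < 121 = 11^2.
Iterate m_{i+1} = d_i*a_i - m_i, d_{i+1} = (102 - m_{i+1}^2)/d_i, a_{i+1} = floor((a_0 + m_{i+1})/d_{i+1}):
  m_1 = 1*10 - 0 = 10, d_1 = (102 - 10^2)/1 = 2/1 = 2, a_1 = floor((10 + 10)/2) = 10.
  m_2 = 2*10 - 10 = 10, d_2 = (102 - 10^2)/2 = 2/2 = 1, a_2 = floor((10 + 10)/1) = 20.
  m_3 = 1*20 - 10 = 10, d_3 = (102 - 10^2)/1 = 2/1 = 2: (m_3, d_3) = (m_1, d_1) = (10, 2), so from here the quotients repeat a_1, a_2; the period length is 2.
Hence the expansion of sqrt(102) is a_0 = 10 followed by the repeating block 10, 20 (period 2).

[10; (10, 20)]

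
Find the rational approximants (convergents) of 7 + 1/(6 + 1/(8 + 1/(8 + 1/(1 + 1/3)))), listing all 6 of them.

7/1, 43/6, 351/49, 2851/398, 3202/447, 12457/1739

Using the convergent recurrence p_i = a_i*p_{i-1} + p_{i-2}, q_i = a_i*q_{i-1} + q_{i-2} with p_{-2}=0, p_{-1}=1, q_{-2}=1, q_{-1}=0:
  i=0: a_0=7, p_0 = 7*1 + 0 = 7, q_0 = 7*0 + 1 = 1.
  i=1: a_1=6, p_1 = 6*7 + 1 = 43, q_1 = 6*1 + 0 = 6.
  i=2: a_2=8, p_2 = 8*43 + 7 = 351, q_2 = 8*6 + 1 = 49.
  i=3: a_3=8, p_3 = 8*351 + 43 = 2851, q_3 = 8*49 + 6 = 398.
  i=4: a_4=1, p_4 = 1*2851 + 351 = 3202, q_4 = 1*398 + 49 = 447.
  i=5: a_5=3, p_5 = 3*3202 + 2851 = 12457, q_5 = 3*447 + 398 = 1739.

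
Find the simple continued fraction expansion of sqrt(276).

Write x_i = (sqrt(276) + m_i)/d_i with (m_0, d_0) = (0, 1). a_0 = floor(sqrt(276)) = 16, since 16^2 = 256 <= 276 < 289 = 17^2.
Iterate m_{i+1} = d_i*a_i - m_i, d_{i+1} = (276 - m_{i+1}^2)/d_i, a_{i+1} = floor((a_0 + m_{i+1})/d_{i+1}):
  m_1 = 1*16 - 0 = 16, d_1 = (276 - 16^2)/1 = 20/1 = 20, a_1 = floor((16 + 16)/20) = 1.
  m_2 = 20*1 - 16 = 4, d_2 = (276 - 4^2)/20 = 260/20 = 13, a_2 = floor((16 + 4)/13) = 1.
  m_3 = 13*1 - 4 = 9, d_3 = (276 - 9^2)/13 = 195/13 = 15, a_3 = floor((16 + 9)/15) = 1.
  m_4 = 15*1 - 9 = 6, d_4 = (276 - 6^2)/15 = 240/15 = 16, a_4 = floor((16 + 6)/16) = 1.
  m_5 = 16*1 - 6 = 10, d_5 = (276 - 10^2)/16 = 176/16 = 11, a_5 = floor((16 + 10)/11) = 2.
  m_6 = 11*2 - 10 = 12, d_6 = (276 - 12^2)/11 = 132/11 = 12, a_6 = floor((16 + 12)/12) = 2.
  m_7 = 12*2 - 12 = 12, d_7 = (276 - 12^2)/12 = 132/12 = 11, a_7 = floor((16 + 12)/11) = 2.
  m_8 = 11*2 - 12 = 10, d_8 = (276 - 10^2)/11 = 176/11 = 16, a_8 = floor((16 + 10)/16) = 1.
  m_9 = 16*1 - 10 = 6, d_9 = (276 - 6^2)/16 = 240/16 = 15, a_9 = floor((16 + 6)/15) = 1.
  m_10 = 15*1 - 6 = 9, d_10 = (276 - 9^2)/15 = 195/15 = 13, a_10 = floor((16 + 9)/13) = 1.
  m_11 = 13*1 - 9 = 4, d_11 = (276 - 4^2)/13 = 260/13 = 20, a_11 = floor((16 + 4)/20) = 1.
  m_12 = 20*1 - 4 = 16, d_12 = (276 - 16^2)/20 = 20/20 = 1, a_12 = floor((16 + 16)/1) = 32.
  m_13 = 1*32 - 16 = 16, d_13 = (276 - 16^2)/1 = 20/1 = 20: (m_13, d_13) = (m_1, d_1) = (16, 20), so from here the quotients repeat a_1, ..., a_12; the period length is 12.
Hence the expansion of sqrt(276) is a_0 = 16 followed by the repeating block 1, 1, 1, 1, 2, 2, 2, 1, 1, 1, 1, 32 (period 12).

[16; (1, 1, 1, 1, 2, 2, 2, 1, 1, 1, 1, 32)]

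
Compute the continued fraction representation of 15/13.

Run the Euclidean algorithm on 15 and 13; the successive quotients are the partial quotients a_0, a_1, ... (each step inverts the fractional part left over by the previous one):
  15 = 1*13 + 2, so a_0 = 1.
  13 = 6*2 + 1, so a_1 = 6.
  2 = 2*1 + 0, so a_2 = 2.
The remainder reaches 0 after 3 divisions, so the expansion has 3 partial quotients, read off in order.

[1; 6, 2]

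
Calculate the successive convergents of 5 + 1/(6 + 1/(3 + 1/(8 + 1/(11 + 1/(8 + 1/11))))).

Using the convergent recurrence p_i = a_i*p_{i-1} + p_{i-2}, q_i = a_i*q_{i-1} + q_{i-2} with p_{-2}=0, p_{-1}=1, q_{-2}=1, q_{-1}=0:
  i=0: a_0=5, p_0 = 5*1 + 0 = 5, q_0 = 5*0 + 1 = 1.
  i=1: a_1=6, p_1 = 6*5 + 1 = 31, q_1 = 6*1 + 0 = 6.
  i=2: a_2=3, p_2 = 3*31 + 5 = 98, q_2 = 3*6 + 1 = 19.
  i=3: a_3=8, p_3 = 8*98 + 31 = 815, q_3 = 8*19 + 6 = 158.
  i=4: a_4=11, p_4 = 11*815 + 98 = 9063, q_4 = 11*158 + 19 = 1757.
  i=5: a_5=8, p_5 = 8*9063 + 815 = 73319, q_5 = 8*1757 + 158 = 14214.
  i=6: a_6=11, p_6 = 11*73319 + 9063 = 815572, q_6 = 11*14214 + 1757 = 158111.

5/1, 31/6, 98/19, 815/158, 9063/1757, 73319/14214, 815572/158111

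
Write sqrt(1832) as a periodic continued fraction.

[42; (1, 4, 21, 4, 1, 84)]

Write x_i = (sqrt(1832) + m_i)/d_i with (m_0, d_0) = (0, 1). a_0 = floor(sqrt(1832)) = 42, since 42^2 = 1764 <= 1832 < 1849 = 43^2.
Iterate m_{i+1} = d_i*a_i - m_i, d_{i+1} = (1832 - m_{i+1}^2)/d_i, a_{i+1} = floor((a_0 + m_{i+1})/d_{i+1}):
  m_1 = 1*42 - 0 = 42, d_1 = (1832 - 42^2)/1 = 68/1 = 68, a_1 = floor((42 + 42)/68) = 1.
  m_2 = 68*1 - 42 = 26, d_2 = (1832 - 26^2)/68 = 1156/68 = 17, a_2 = floor((42 + 26)/17) = 4.
  m_3 = 17*4 - 26 = 42, d_3 = (1832 - 42^2)/17 = 68/17 = 4, a_3 = floor((42 + 42)/4) = 21.
  m_4 = 4*21 - 42 = 42, d_4 = (1832 - 42^2)/4 = 68/4 = 17, a_4 = floor((42 + 42)/17) = 4.
  m_5 = 17*4 - 42 = 26, d_5 = (1832 - 26^2)/17 = 1156/17 = 68, a_5 = floor((42 + 26)/68) = 1.
  m_6 = 68*1 - 26 = 42, d_6 = (1832 - 42^2)/68 = 68/68 = 1, a_6 = floor((42 + 42)/1) = 84.
  m_7 = 1*84 - 42 = 42, d_7 = (1832 - 42^2)/1 = 68/1 = 68: (m_7, d_7) = (m_1, d_1) = (42, 68), so from here the quotients repeat a_1, ..., a_6; the period length is 6.
Hence the expansion of sqrt(1832) is a_0 = 42 followed by the repeating block 1, 4, 21, 4, 1, 84 (period 6).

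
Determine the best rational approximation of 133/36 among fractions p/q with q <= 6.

Expand x = 133/36 as a continued fraction with the Euclidean algorithm:
  133 = 3*36 + 25, so a_0 = 3.
  36 = 1*25 + 11, so a_1 = 1.
  25 = 2*11 + 3, so a_2 = 2.
  11 = 3*3 + 2, so a_3 = 3.
  3 = 1*2 + 1, so a_4 = 1.
  2 = 2*1 + 0, so a_5 = 2.
so x = [3; 1, 2, 3, 1, 2].
Convergents (p_i = a_i*p_{i-1} + p_{i-2}, q_i = a_i*q_{i-1} + q_{i-2} with p_{-2}=0, p_{-1}=1, q_{-2}=1, q_{-1}=0), until the denominator exceeds 6:
  i=0: a_0=3, p_0 = 3*1 + 0 = 3, q_0 = 3*0 + 1 = 1.
  i=1: a_1=1, p_1 = 1*3 + 1 = 4, q_1 = 1*1 + 0 = 1.
  i=2: a_2=2, p_2 = 2*4 + 3 = 11, q_2 = 2*1 + 1 = 3.
  i=3: a_3=3, p_3 = 3*11 + 4 = 37, q_3 = 3*3 + 1 = 10.
q_3 = 10 > 6, so the last convergent with denominator <= 6 is p_2/q_2 = 11/3.
The closest fraction with denominator <= 6 is either p_2/q_2 or the intermediate fraction (k*p_2 + p_1)/(k*q_2 + q_1) with the largest k >= 1 whose denominator stays <= 6; these approach x as k grows, and every other convergent or intermediate fraction in range is farther away.
Largest k: floor((6 - q_1)/q_2) = floor((6 - 1)/3) = 1.
That gives (1*11 + 4)/(1*3 + 1) = 15/4.
Compare the errors: |x - 11/3| = |133*3 - 11*36|/(36*3) = 3/108, and |x - 15/4| = |133*4 - 15*36|/(36*4) = 8/144.
Cross-multiplying, 3*144 = 432 < 864 = 8*108, so 3/108 is smaller: the convergent 11/3 is closer to x than 15/4.

11/3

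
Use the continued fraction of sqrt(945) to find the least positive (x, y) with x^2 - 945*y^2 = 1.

First expand sqrt(945) as a continued fraction. With x_i = (sqrt(945) + m_i)/d_i and (m_0, d_0) = (0, 1): a_0 = floor(sqrt(945)) = 30, since 30^2 = 900 <= 945 < 961 = 31^2.
Iterate m_{i+1} = d_i*a_i - m_i, d_{i+1} = (945 - m_{i+1}^2)/d_i, a_{i+1} = floor((a_0 + m_{i+1})/d_{i+1}):
  m_1 = 1*30 - 0 = 30, d_1 = (945 - 30^2)/1 = 45/1 = 45, a_1 = floor((30 + 30)/45) = 1.
  m_2 = 45*1 - 30 = 15, d_2 = (945 - 15^2)/45 = 720/45 = 16, a_2 = floor((30 + 15)/16) = 2.
  m_3 = 16*2 - 15 = 17, d_3 = (945 - 17^2)/16 = 656/16 = 41, a_3 = floor((30 + 17)/41) = 1.
  m_4 = 41*1 - 17 = 24, d_4 = (945 - 24^2)/41 = 369/41 = 9, a_4 = floor((30 + 24)/9) = 6.
  m_5 = 9*6 - 24 = 30, d_5 = (945 - 30^2)/9 = 45/9 = 5, a_5 = floor((30 + 30)/5) = 12.
  m_6 = 5*12 - 30 = 30, d_6 = (945 - 30^2)/5 = 45/5 = 9, a_6 = floor((30 + 30)/9) = 6.
  m_7 = 9*6 - 30 = 24, d_7 = (945 - 24^2)/9 = 369/9 = 41, a_7 = floor((30 + 24)/41) = 1.
  m_8 = 41*1 - 24 = 17, d_8 = (945 - 17^2)/41 = 656/41 = 16, a_8 = floor((30 + 17)/16) = 2.
  m_9 = 16*2 - 17 = 15, d_9 = (945 - 15^2)/16 = 720/16 = 45, a_9 = floor((30 + 15)/45) = 1.
  m_10 = 45*1 - 15 = 30, d_10 = (945 - 30^2)/45 = 45/45 = 1, a_10 = floor((30 + 30)/1) = 60.
  m_11 = 1*60 - 30 = 30, d_11 = (945 - 30^2)/1 = 45/1 = 45: (m_11, d_11) = (m_1, d_1) = (30, 45), so from here the quotients repeat a_1, ..., a_10; the period length is 10.
So sqrt(945) = [30; (1, 2, 1, 6, 12, 6, 1, 2, 1, 60)] with period length k = 10.
k is even, so the fundamental solution of x^2 - 945y^2 = 1 is (p_{k-1}, q_{k-1}) = (p_9, q_9); compute convergents through index 9.
Convergents (p_i = a_i*p_{i-1} + p_{i-2}, q_i = a_i*q_{i-1} + q_{i-2} with p_{-2}=0, p_{-1}=1, q_{-2}=1, q_{-1}=0):
  i=0: a_0=30, p_0 = 30*1 + 0 = 30, q_0 = 30*0 + 1 = 1.
  i=1: a_1=1, p_1 = 1*30 + 1 = 31, q_1 = 1*1 + 0 = 1.
  i=2: a_2=2, p_2 = 2*31 + 30 = 92, q_2 = 2*1 + 1 = 3.
  i=3: a_3=1, p_3 = 1*92 + 31 = 123, q_3 = 1*3 + 1 = 4.
  i=4: a_4=6, p_4 = 6*123 + 92 = 830, q_4 = 6*4 + 3 = 27.
  i=5: a_5=12, p_5 = 12*830 + 123 = 10083, q_5 = 12*27 + 4 = 328.
  i=6: a_6=6, p_6 = 6*10083 + 830 = 61328, q_6 = 6*328 + 27 = 1995.
  i=7: a_7=1, p_7 = 1*61328 + 10083 = 71411, q_7 = 1*1995 + 328 = 2323.
  i=8: a_8=2, p_8 = 2*71411 + 61328 = 204150, q_8 = 2*2323 + 1995 = 6641.
  i=9: a_9=1, p_9 = 1*204150 + 71411 = 275561, q_9 = 1*6641 + 2323 = 8964.
Check: 275561^2 - 945*8964^2 = 75933864721 - 75933864720 = 1, so (x, y) = (275561, 8964) solves the equation, and by the theorem it is the least positive solution.

(x, y) = (275561, 8964)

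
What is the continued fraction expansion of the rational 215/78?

Run the Euclidean algorithm on 215 and 78; the successive quotients are the partial quotients a_0, a_1, ... (each step inverts the fractional part left over by the previous one):
  215 = 2*78 + 59, so a_0 = 2.
  78 = 1*59 + 19, so a_1 = 1.
  59 = 3*19 + 2, so a_2 = 3.
  19 = 9*2 + 1, so a_3 = 9.
  2 = 2*1 + 0, so a_4 = 2.
The remainder reaches 0 after 5 divisions, so the expansion has 5 partial quotients, read off in order.

[2; 1, 3, 9, 2]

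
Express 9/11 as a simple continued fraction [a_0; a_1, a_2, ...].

[0; 1, 4, 2]

Run the Euclidean algorithm on 9 and 11; the successive quotients are the partial quotients a_0, a_1, ... (each step inverts the fractional part left over by the previous one):
  9 = 0*11 + 9, so a_0 = 0.
  11 = 1*9 + 2, so a_1 = 1.
  9 = 4*2 + 1, so a_2 = 4.
  2 = 2*1 + 0, so a_3 = 2.
The remainder reaches 0 after 4 divisions, so the expansion has 4 partial quotients, read off in order.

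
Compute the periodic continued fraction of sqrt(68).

[8; (4, 16)]

Write x_i = (sqrt(68) + m_i)/d_i with (m_0, d_0) = (0, 1). a_0 = floor(sqrt(68)) = 8, since 8^2 = 64 <= 68 < 81 = 9^2.
Iterate m_{i+1} = d_i*a_i - m_i, d_{i+1} = (68 - m_{i+1}^2)/d_i, a_{i+1} = floor((a_0 + m_{i+1})/d_{i+1}):
  m_1 = 1*8 - 0 = 8, d_1 = (68 - 8^2)/1 = 4/1 = 4, a_1 = floor((8 + 8)/4) = 4.
  m_2 = 4*4 - 8 = 8, d_2 = (68 - 8^2)/4 = 4/4 = 1, a_2 = floor((8 + 8)/1) = 16.
  m_3 = 1*16 - 8 = 8, d_3 = (68 - 8^2)/1 = 4/1 = 4: (m_3, d_3) = (m_1, d_1) = (8, 4), so from here the quotients repeat a_1, a_2; the period length is 2.
Hence the expansion of sqrt(68) is a_0 = 8 followed by the repeating block 4, 16 (period 2).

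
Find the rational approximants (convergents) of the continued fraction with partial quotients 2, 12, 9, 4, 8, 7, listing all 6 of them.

Using the convergent recurrence p_i = a_i*p_{i-1} + p_{i-2}, q_i = a_i*q_{i-1} + q_{i-2} with p_{-2}=0, p_{-1}=1, q_{-2}=1, q_{-1}=0:
  i=0: a_0=2, p_0 = 2*1 + 0 = 2, q_0 = 2*0 + 1 = 1.
  i=1: a_1=12, p_1 = 12*2 + 1 = 25, q_1 = 12*1 + 0 = 12.
  i=2: a_2=9, p_2 = 9*25 + 2 = 227, q_2 = 9*12 + 1 = 109.
  i=3: a_3=4, p_3 = 4*227 + 25 = 933, q_3 = 4*109 + 12 = 448.
  i=4: a_4=8, p_4 = 8*933 + 227 = 7691, q_4 = 8*448 + 109 = 3693.
  i=5: a_5=7, p_5 = 7*7691 + 933 = 54770, q_5 = 7*3693 + 448 = 26299.

2/1, 25/12, 227/109, 933/448, 7691/3693, 54770/26299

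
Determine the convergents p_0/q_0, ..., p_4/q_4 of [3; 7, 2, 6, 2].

Using the convergent recurrence p_i = a_i*p_{i-1} + p_{i-2}, q_i = a_i*q_{i-1} + q_{i-2} with p_{-2}=0, p_{-1}=1, q_{-2}=1, q_{-1}=0:
  i=0: a_0=3, p_0 = 3*1 + 0 = 3, q_0 = 3*0 + 1 = 1.
  i=1: a_1=7, p_1 = 7*3 + 1 = 22, q_1 = 7*1 + 0 = 7.
  i=2: a_2=2, p_2 = 2*22 + 3 = 47, q_2 = 2*7 + 1 = 15.
  i=3: a_3=6, p_3 = 6*47 + 22 = 304, q_3 = 6*15 + 7 = 97.
  i=4: a_4=2, p_4 = 2*304 + 47 = 655, q_4 = 2*97 + 15 = 209.

3/1, 22/7, 47/15, 304/97, 655/209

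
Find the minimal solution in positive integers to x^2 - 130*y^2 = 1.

First expand sqrt(130) as a continued fraction. With x_i = (sqrt(130) + m_i)/d_i and (m_0, d_0) = (0, 1): a_0 = floor(sqrt(130)) = 11, since 11^2 = 121 <= 130 < 144 = 12^2.
Iterate m_{i+1} = d_i*a_i - m_i, d_{i+1} = (130 - m_{i+1}^2)/d_i, a_{i+1} = floor((a_0 + m_{i+1})/d_{i+1}):
  m_1 = 1*11 - 0 = 11, d_1 = (130 - 11^2)/1 = 9/1 = 9, a_1 = floor((11 + 11)/9) = 2.
  m_2 = 9*2 - 11 = 7, d_2 = (130 - 7^2)/9 = 81/9 = 9, a_2 = floor((11 + 7)/9) = 2.
  m_3 = 9*2 - 7 = 11, d_3 = (130 - 11^2)/9 = 9/9 = 1, a_3 = floor((11 + 11)/1) = 22.
  m_4 = 1*22 - 11 = 11, d_4 = (130 - 11^2)/1 = 9/1 = 9: (m_4, d_4) = (m_1, d_1) = (11, 9), so from here the quotients repeat a_1, ..., a_3; the period length is 3.
So sqrt(130) = [11; (2, 2, 22)] with period length k = 3.
k is odd, so (p_{k-1}, q_{k-1}) only solves x^2 - 130y^2 = -1 and the fundamental solution of x^2 - 130y^2 = 1 is (p_{2k-1}, q_{2k-1}) = (p_5, q_5); compute convergents through index 5, running through the period twice.
Convergents (p_i = a_i*p_{i-1} + p_{i-2}, q_i = a_i*q_{i-1} + q_{i-2} with p_{-2}=0, p_{-1}=1, q_{-2}=1, q_{-1}=0):
  i=0: a_0=11, p_0 = 11*1 + 0 = 11, q_0 = 11*0 + 1 = 1.
  i=1: a_1=2, p_1 = 2*11 + 1 = 23, q_1 = 2*1 + 0 = 2.
  i=2: a_2=2, p_2 = 2*23 + 11 = 57, q_2 = 2*2 + 1 = 5.
  i=3: a_3=22, p_3 = 22*57 + 23 = 1277, q_3 = 22*5 + 2 = 112.
  i=4: a_4=2, p_4 = 2*1277 + 57 = 2611, q_4 = 2*112 + 5 = 229.
  i=5: a_5=2, p_5 = 2*2611 + 1277 = 6499, q_5 = 2*229 + 112 = 570.
Indeed p_2^2 - 130*q_2^2 = 3249 - 3250 = -1, not +1.
Check: 6499^2 - 130*570^2 = 42237001 - 42237000 = 1, so (x, y) = (6499, 570) solves the equation, and by the theorem it is the least positive solution.

(x, y) = (6499, 570)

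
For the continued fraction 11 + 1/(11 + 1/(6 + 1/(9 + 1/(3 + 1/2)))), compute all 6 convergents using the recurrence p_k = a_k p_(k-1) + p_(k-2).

Using the convergent recurrence p_i = a_i*p_{i-1} + p_{i-2}, q_i = a_i*q_{i-1} + q_{i-2} with p_{-2}=0, p_{-1}=1, q_{-2}=1, q_{-1}=0:
  i=0: a_0=11, p_0 = 11*1 + 0 = 11, q_0 = 11*0 + 1 = 1.
  i=1: a_1=11, p_1 = 11*11 + 1 = 122, q_1 = 11*1 + 0 = 11.
  i=2: a_2=6, p_2 = 6*122 + 11 = 743, q_2 = 6*11 + 1 = 67.
  i=3: a_3=9, p_3 = 9*743 + 122 = 6809, q_3 = 9*67 + 11 = 614.
  i=4: a_4=3, p_4 = 3*6809 + 743 = 21170, q_4 = 3*614 + 67 = 1909.
  i=5: a_5=2, p_5 = 2*21170 + 6809 = 49149, q_5 = 2*1909 + 614 = 4432.

11/1, 122/11, 743/67, 6809/614, 21170/1909, 49149/4432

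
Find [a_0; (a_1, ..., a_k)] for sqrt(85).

[9; (4, 1, 1, 4, 18)]

Write x_i = (sqrt(85) + m_i)/d_i with (m_0, d_0) = (0, 1). a_0 = floor(sqrt(85)) = 9, since 9^2 = 81 <= 85 < 100 = 10^2.
Iterate m_{i+1} = d_i*a_i - m_i, d_{i+1} = (85 - m_{i+1}^2)/d_i, a_{i+1} = floor((a_0 + m_{i+1})/d_{i+1}):
  m_1 = 1*9 - 0 = 9, d_1 = (85 - 9^2)/1 = 4/1 = 4, a_1 = floor((9 + 9)/4) = 4.
  m_2 = 4*4 - 9 = 7, d_2 = (85 - 7^2)/4 = 36/4 = 9, a_2 = floor((9 + 7)/9) = 1.
  m_3 = 9*1 - 7 = 2, d_3 = (85 - 2^2)/9 = 81/9 = 9, a_3 = floor((9 + 2)/9) = 1.
  m_4 = 9*1 - 2 = 7, d_4 = (85 - 7^2)/9 = 36/9 = 4, a_4 = floor((9 + 7)/4) = 4.
  m_5 = 4*4 - 7 = 9, d_5 = (85 - 9^2)/4 = 4/4 = 1, a_5 = floor((9 + 9)/1) = 18.
  m_6 = 1*18 - 9 = 9, d_6 = (85 - 9^2)/1 = 4/1 = 4: (m_6, d_6) = (m_1, d_1) = (9, 4), so from here the quotients repeat a_1, ..., a_5; the period length is 5.
Hence the expansion of sqrt(85) is a_0 = 9 followed by the repeating block 4, 1, 1, 4, 18 (period 5).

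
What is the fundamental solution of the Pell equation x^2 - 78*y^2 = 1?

(x, y) = (53, 6)

First expand sqrt(78) as a continued fraction. With x_i = (sqrt(78) + m_i)/d_i and (m_0, d_0) = (0, 1): a_0 = floor(sqrt(78)) = 8, since 8^2 = 64 <= 78 < 81 = 9^2.
Iterate m_{i+1} = d_i*a_i - m_i, d_{i+1} = (78 - m_{i+1}^2)/d_i, a_{i+1} = floor((a_0 + m_{i+1})/d_{i+1}):
  m_1 = 1*8 - 0 = 8, d_1 = (78 - 8^2)/1 = 14/1 = 14, a_1 = floor((8 + 8)/14) = 1.
  m_2 = 14*1 - 8 = 6, d_2 = (78 - 6^2)/14 = 42/14 = 3, a_2 = floor((8 + 6)/3) = 4.
  m_3 = 3*4 - 6 = 6, d_3 = (78 - 6^2)/3 = 42/3 = 14, a_3 = floor((8 + 6)/14) = 1.
  m_4 = 14*1 - 6 = 8, d_4 = (78 - 8^2)/14 = 14/14 = 1, a_4 = floor((8 + 8)/1) = 16.
  m_5 = 1*16 - 8 = 8, d_5 = (78 - 8^2)/1 = 14/1 = 14: (m_5, d_5) = (m_1, d_1) = (8, 14), so from here the quotients repeat a_1, ..., a_4; the period length is 4.
So sqrt(78) = [8; (1, 4, 1, 16)] with period length k = 4.
k is even, so the fundamental solution of x^2 - 78y^2 = 1 is (p_{k-1}, q_{k-1}) = (p_3, q_3); compute convergents through index 3.
Convergents (p_i = a_i*p_{i-1} + p_{i-2}, q_i = a_i*q_{i-1} + q_{i-2} with p_{-2}=0, p_{-1}=1, q_{-2}=1, q_{-1}=0):
  i=0: a_0=8, p_0 = 8*1 + 0 = 8, q_0 = 8*0 + 1 = 1.
  i=1: a_1=1, p_1 = 1*8 + 1 = 9, q_1 = 1*1 + 0 = 1.
  i=2: a_2=4, p_2 = 4*9 + 8 = 44, q_2 = 4*1 + 1 = 5.
  i=3: a_3=1, p_3 = 1*44 + 9 = 53, q_3 = 1*5 + 1 = 6.
Check: 53^2 - 78*6^2 = 2809 - 2808 = 1, so (x, y) = (53, 6) solves the equation, and by the theorem it is the least positive solution.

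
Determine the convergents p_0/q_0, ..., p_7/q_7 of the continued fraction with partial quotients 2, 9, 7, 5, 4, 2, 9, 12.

2/1, 19/9, 135/64, 694/329, 2911/1380, 6516/3089, 61555/29181, 745176/353261

Using the convergent recurrence p_i = a_i*p_{i-1} + p_{i-2}, q_i = a_i*q_{i-1} + q_{i-2} with p_{-2}=0, p_{-1}=1, q_{-2}=1, q_{-1}=0:
  i=0: a_0=2, p_0 = 2*1 + 0 = 2, q_0 = 2*0 + 1 = 1.
  i=1: a_1=9, p_1 = 9*2 + 1 = 19, q_1 = 9*1 + 0 = 9.
  i=2: a_2=7, p_2 = 7*19 + 2 = 135, q_2 = 7*9 + 1 = 64.
  i=3: a_3=5, p_3 = 5*135 + 19 = 694, q_3 = 5*64 + 9 = 329.
  i=4: a_4=4, p_4 = 4*694 + 135 = 2911, q_4 = 4*329 + 64 = 1380.
  i=5: a_5=2, p_5 = 2*2911 + 694 = 6516, q_5 = 2*1380 + 329 = 3089.
  i=6: a_6=9, p_6 = 9*6516 + 2911 = 61555, q_6 = 9*3089 + 1380 = 29181.
  i=7: a_7=12, p_7 = 12*61555 + 6516 = 745176, q_7 = 12*29181 + 3089 = 353261.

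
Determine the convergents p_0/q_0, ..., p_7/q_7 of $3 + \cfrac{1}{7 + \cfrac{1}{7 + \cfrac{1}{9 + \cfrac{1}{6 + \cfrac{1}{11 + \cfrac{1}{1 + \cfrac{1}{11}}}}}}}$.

3/1, 22/7, 157/50, 1435/457, 8767/2792, 97872/31169, 106639/33961, 1270901/404740

Using the convergent recurrence p_i = a_i*p_{i-1} + p_{i-2}, q_i = a_i*q_{i-1} + q_{i-2} with p_{-2}=0, p_{-1}=1, q_{-2}=1, q_{-1}=0:
  i=0: a_0=3, p_0 = 3*1 + 0 = 3, q_0 = 3*0 + 1 = 1.
  i=1: a_1=7, p_1 = 7*3 + 1 = 22, q_1 = 7*1 + 0 = 7.
  i=2: a_2=7, p_2 = 7*22 + 3 = 157, q_2 = 7*7 + 1 = 50.
  i=3: a_3=9, p_3 = 9*157 + 22 = 1435, q_3 = 9*50 + 7 = 457.
  i=4: a_4=6, p_4 = 6*1435 + 157 = 8767, q_4 = 6*457 + 50 = 2792.
  i=5: a_5=11, p_5 = 11*8767 + 1435 = 97872, q_5 = 11*2792 + 457 = 31169.
  i=6: a_6=1, p_6 = 1*97872 + 8767 = 106639, q_6 = 1*31169 + 2792 = 33961.
  i=7: a_7=11, p_7 = 11*106639 + 97872 = 1270901, q_7 = 11*33961 + 31169 = 404740.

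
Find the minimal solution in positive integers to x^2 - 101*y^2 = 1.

First expand sqrt(101) as a continued fraction. With x_i = (sqrt(101) + m_i)/d_i and (m_0, d_0) = (0, 1): a_0 = floor(sqrt(101)) = 10, since 10^2 = 100 <= 101 < 121 = 11^2.
Iterate m_{i+1} = d_i*a_i - m_i, d_{i+1} = (101 - m_{i+1}^2)/d_i, a_{i+1} = floor((a_0 + m_{i+1})/d_{i+1}):
  m_1 = 1*10 - 0 = 10, d_1 = (101 - 10^2)/1 = 1/1 = 1, a_1 = floor((10 + 10)/1) = 20.
  m_2 = 1*20 - 10 = 10, d_2 = (101 - 10^2)/1 = 1/1 = 1: (m_2, d_2) = (m_1, d_1) = (10, 1), so from here the quotient a_1 repeats; the period length is 1.
So sqrt(101) = [10; (20)] with period length k = 1.
k is odd, so (p_{k-1}, q_{k-1}) only solves x^2 - 101y^2 = -1 and the fundamental solution of x^2 - 101y^2 = 1 is (p_{2k-1}, q_{2k-1}) = (p_1, q_1); compute convergents through index 1, running through the period twice.
Convergents (p_i = a_i*p_{i-1} + p_{i-2}, q_i = a_i*q_{i-1} + q_{i-2} with p_{-2}=0, p_{-1}=1, q_{-2}=1, q_{-1}=0):
  i=0: a_0=10, p_0 = 10*1 + 0 = 10, q_0 = 10*0 + 1 = 1.
  i=1: a_1=20, p_1 = 20*10 + 1 = 201, q_1 = 20*1 + 0 = 20.
Indeed p_0^2 - 101*q_0^2 = 100 - 101 = -1, not +1.
Check: 201^2 - 101*20^2 = 40401 - 40400 = 1, so (x, y) = (201, 20) solves the equation, and by the theorem it is the least positive solution.

(x, y) = (201, 20)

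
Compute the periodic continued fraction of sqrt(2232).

[47; (4, 10, 4, 94)]

Write x_i = (sqrt(2232) + m_i)/d_i with (m_0, d_0) = (0, 1). a_0 = floor(sqrt(2232)) = 47, since 47^2 = 2209 <= 2232 < 2304 = 48^2.
Iterate m_{i+1} = d_i*a_i - m_i, d_{i+1} = (2232 - m_{i+1}^2)/d_i, a_{i+1} = floor((a_0 + m_{i+1})/d_{i+1}):
  m_1 = 1*47 - 0 = 47, d_1 = (2232 - 47^2)/1 = 23/1 = 23, a_1 = floor((47 + 47)/23) = 4.
  m_2 = 23*4 - 47 = 45, d_2 = (2232 - 45^2)/23 = 207/23 = 9, a_2 = floor((47 + 45)/9) = 10.
  m_3 = 9*10 - 45 = 45, d_3 = (2232 - 45^2)/9 = 207/9 = 23, a_3 = floor((47 + 45)/23) = 4.
  m_4 = 23*4 - 45 = 47, d_4 = (2232 - 47^2)/23 = 23/23 = 1, a_4 = floor((47 + 47)/1) = 94.
  m_5 = 1*94 - 47 = 47, d_5 = (2232 - 47^2)/1 = 23/1 = 23: (m_5, d_5) = (m_1, d_1) = (47, 23), so from here the quotients repeat a_1, ..., a_4; the period length is 4.
Hence the expansion of sqrt(2232) is a_0 = 47 followed by the repeating block 4, 10, 4, 94 (period 4).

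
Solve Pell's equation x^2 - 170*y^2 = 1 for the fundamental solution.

First expand sqrt(170) as a continued fraction. With x_i = (sqrt(170) + m_i)/d_i and (m_0, d_0) = (0, 1): a_0 = floor(sqrt(170)) = 13, since 13^2 = 169 <= 170 < 196 = 14^2.
Iterate m_{i+1} = d_i*a_i - m_i, d_{i+1} = (170 - m_{i+1}^2)/d_i, a_{i+1} = floor((a_0 + m_{i+1})/d_{i+1}):
  m_1 = 1*13 - 0 = 13, d_1 = (170 - 13^2)/1 = 1/1 = 1, a_1 = floor((13 + 13)/1) = 26.
  m_2 = 1*26 - 13 = 13, d_2 = (170 - 13^2)/1 = 1/1 = 1: (m_2, d_2) = (m_1, d_1) = (13, 1), so from here the quotient a_1 repeats; the period length is 1.
So sqrt(170) = [13; (26)] with period length k = 1.
k is odd, so (p_{k-1}, q_{k-1}) only solves x^2 - 170y^2 = -1 and the fundamental solution of x^2 - 170y^2 = 1 is (p_{2k-1}, q_{2k-1}) = (p_1, q_1); compute convergents through index 1, running through the period twice.
Convergents (p_i = a_i*p_{i-1} + p_{i-2}, q_i = a_i*q_{i-1} + q_{i-2} with p_{-2}=0, p_{-1}=1, q_{-2}=1, q_{-1}=0):
  i=0: a_0=13, p_0 = 13*1 + 0 = 13, q_0 = 13*0 + 1 = 1.
  i=1: a_1=26, p_1 = 26*13 + 1 = 339, q_1 = 26*1 + 0 = 26.
Indeed p_0^2 - 170*q_0^2 = 169 - 170 = -1, not +1.
Check: 339^2 - 170*26^2 = 114921 - 114920 = 1, so (x, y) = (339, 26) solves the equation, and by the theorem it is the least positive solution.

(x, y) = (339, 26)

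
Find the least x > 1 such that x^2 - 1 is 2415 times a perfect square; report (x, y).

First expand sqrt(2415) as a continued fraction. With x_i = (sqrt(2415) + m_i)/d_i and (m_0, d_0) = (0, 1): a_0 = floor(sqrt(2415)) = 49, since 49^2 = 2401 <= 2415 < 2500 = 50^2.
Iterate m_{i+1} = d_i*a_i - m_i, d_{i+1} = (2415 - m_{i+1}^2)/d_i, a_{i+1} = floor((a_0 + m_{i+1})/d_{i+1}):
  m_1 = 1*49 - 0 = 49, d_1 = (2415 - 49^2)/1 = 14/1 = 14, a_1 = floor((49 + 49)/14) = 7.
  m_2 = 14*7 - 49 = 49, d_2 = (2415 - 49^2)/14 = 14/14 = 1, a_2 = floor((49 + 49)/1) = 98.
  m_3 = 1*98 - 49 = 49, d_3 = (2415 - 49^2)/1 = 14/1 = 14: (m_3, d_3) = (m_1, d_1) = (49, 14), so from here the quotients repeat a_1, a_2; the period length is 2.
So sqrt(2415) = [49; (7, 98)] with period length k = 2.
k is even, so the fundamental solution of x^2 - 2415y^2 = 1 is (p_{k-1}, q_{k-1}) = (p_1, q_1); compute convergents through index 1.
Convergents (p_i = a_i*p_{i-1} + p_{i-2}, q_i = a_i*q_{i-1} + q_{i-2} with p_{-2}=0, p_{-1}=1, q_{-2}=1, q_{-1}=0):
  i=0: a_0=49, p_0 = 49*1 + 0 = 49, q_0 = 49*0 + 1 = 1.
  i=1: a_1=7, p_1 = 7*49 + 1 = 344, q_1 = 7*1 + 0 = 7.
Check: 344^2 - 2415*7^2 = 118336 - 118335 = 1, so (x, y) = (344, 7) solves the equation, and by the theorem it is the least positive solution.

(x, y) = (344, 7)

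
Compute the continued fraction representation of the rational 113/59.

Run the Euclidean algorithm on 113 and 59; the successive quotients are the partial quotients a_0, a_1, ... (each step inverts the fractional part left over by the previous one):
  113 = 1*59 + 54, so a_0 = 1.
  59 = 1*54 + 5, so a_1 = 1.
  54 = 10*5 + 4, so a_2 = 10.
  5 = 1*4 + 1, so a_3 = 1.
  4 = 4*1 + 0, so a_4 = 4.
The remainder reaches 0 after 5 divisions, so the expansion has 5 partial quotients, read off in order.

[1; 1, 10, 1, 4]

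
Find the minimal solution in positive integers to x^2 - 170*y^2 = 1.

(x, y) = (339, 26)

First expand sqrt(170) as a continued fraction. With x_i = (sqrt(170) + m_i)/d_i and (m_0, d_0) = (0, 1): a_0 = floor(sqrt(170)) = 13, since 13^2 = 169 <= 170 < 196 = 14^2.
Iterate m_{i+1} = d_i*a_i - m_i, d_{i+1} = (170 - m_{i+1}^2)/d_i, a_{i+1} = floor((a_0 + m_{i+1})/d_{i+1}):
  m_1 = 1*13 - 0 = 13, d_1 = (170 - 13^2)/1 = 1/1 = 1, a_1 = floor((13 + 13)/1) = 26.
  m_2 = 1*26 - 13 = 13, d_2 = (170 - 13^2)/1 = 1/1 = 1: (m_2, d_2) = (m_1, d_1) = (13, 1), so from here the quotient a_1 repeats; the period length is 1.
So sqrt(170) = [13; (26)] with period length k = 1.
k is odd, so (p_{k-1}, q_{k-1}) only solves x^2 - 170y^2 = -1 and the fundamental solution of x^2 - 170y^2 = 1 is (p_{2k-1}, q_{2k-1}) = (p_1, q_1); compute convergents through index 1, running through the period twice.
Convergents (p_i = a_i*p_{i-1} + p_{i-2}, q_i = a_i*q_{i-1} + q_{i-2} with p_{-2}=0, p_{-1}=1, q_{-2}=1, q_{-1}=0):
  i=0: a_0=13, p_0 = 13*1 + 0 = 13, q_0 = 13*0 + 1 = 1.
  i=1: a_1=26, p_1 = 26*13 + 1 = 339, q_1 = 26*1 + 0 = 26.
Indeed p_0^2 - 170*q_0^2 = 169 - 170 = -1, not +1.
Check: 339^2 - 170*26^2 = 114921 - 114920 = 1, so (x, y) = (339, 26) solves the equation, and by the theorem it is the least positive solution.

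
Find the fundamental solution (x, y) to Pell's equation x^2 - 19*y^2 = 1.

(x, y) = (170, 39)

First expand sqrt(19) as a continued fraction. With x_i = (sqrt(19) + m_i)/d_i and (m_0, d_0) = (0, 1): a_0 = floor(sqrt(19)) = 4, since 4^2 = 16 <= 19 < 25 = 5^2.
Iterate m_{i+1} = d_i*a_i - m_i, d_{i+1} = (19 - m_{i+1}^2)/d_i, a_{i+1} = floor((a_0 + m_{i+1})/d_{i+1}):
  m_1 = 1*4 - 0 = 4, d_1 = (19 - 4^2)/1 = 3/1 = 3, a_1 = floor((4 + 4)/3) = 2.
  m_2 = 3*2 - 4 = 2, d_2 = (19 - 2^2)/3 = 15/3 = 5, a_2 = floor((4 + 2)/5) = 1.
  m_3 = 5*1 - 2 = 3, d_3 = (19 - 3^2)/5 = 10/5 = 2, a_3 = floor((4 + 3)/2) = 3.
  m_4 = 2*3 - 3 = 3, d_4 = (19 - 3^2)/2 = 10/2 = 5, a_4 = floor((4 + 3)/5) = 1.
  m_5 = 5*1 - 3 = 2, d_5 = (19 - 2^2)/5 = 15/5 = 3, a_5 = floor((4 + 2)/3) = 2.
  m_6 = 3*2 - 2 = 4, d_6 = (19 - 4^2)/3 = 3/3 = 1, a_6 = floor((4 + 4)/1) = 8.
  m_7 = 1*8 - 4 = 4, d_7 = (19 - 4^2)/1 = 3/1 = 3: (m_7, d_7) = (m_1, d_1) = (4, 3), so from here the quotients repeat a_1, ..., a_6; the period length is 6.
So sqrt(19) = [4; (2, 1, 3, 1, 2, 8)] with period length k = 6.
k is even, so the fundamental solution of x^2 - 19y^2 = 1 is (p_{k-1}, q_{k-1}) = (p_5, q_5); compute convergents through index 5.
Convergents (p_i = a_i*p_{i-1} + p_{i-2}, q_i = a_i*q_{i-1} + q_{i-2} with p_{-2}=0, p_{-1}=1, q_{-2}=1, q_{-1}=0):
  i=0: a_0=4, p_0 = 4*1 + 0 = 4, q_0 = 4*0 + 1 = 1.
  i=1: a_1=2, p_1 = 2*4 + 1 = 9, q_1 = 2*1 + 0 = 2.
  i=2: a_2=1, p_2 = 1*9 + 4 = 13, q_2 = 1*2 + 1 = 3.
  i=3: a_3=3, p_3 = 3*13 + 9 = 48, q_3 = 3*3 + 2 = 11.
  i=4: a_4=1, p_4 = 1*48 + 13 = 61, q_4 = 1*11 + 3 = 14.
  i=5: a_5=2, p_5 = 2*61 + 48 = 170, q_5 = 2*14 + 11 = 39.
Check: 170^2 - 19*39^2 = 28900 - 28899 = 1, so (x, y) = (170, 39) solves the equation, and by the theorem it is the least positive solution.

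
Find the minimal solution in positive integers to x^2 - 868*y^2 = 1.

(x, y) = (3844063, 130476)

First expand sqrt(868) as a continued fraction. With x_i = (sqrt(868) + m_i)/d_i and (m_0, d_0) = (0, 1): a_0 = floor(sqrt(868)) = 29, since 29^2 = 841 <= 868 < 900 = 30^2.
Iterate m_{i+1} = d_i*a_i - m_i, d_{i+1} = (868 - m_{i+1}^2)/d_i, a_{i+1} = floor((a_0 + m_{i+1})/d_{i+1}):
  m_1 = 1*29 - 0 = 29, d_1 = (868 - 29^2)/1 = 27/1 = 27, a_1 = floor((29 + 29)/27) = 2.
  m_2 = 27*2 - 29 = 25, d_2 = (868 - 25^2)/27 = 243/27 = 9, a_2 = floor((29 + 25)/9) = 6.
  m_3 = 9*6 - 25 = 29, d_3 = (868 - 29^2)/9 = 27/9 = 3, a_3 = floor((29 + 29)/3) = 19.
  m_4 = 3*19 - 29 = 28, d_4 = (868 - 28^2)/3 = 84/3 = 28, a_4 = floor((29 + 28)/28) = 2.
  m_5 = 28*2 - 28 = 28, d_5 = (868 - 28^2)/28 = 84/28 = 3, a_5 = floor((29 + 28)/3) = 19.
  m_6 = 3*19 - 28 = 29, d_6 = (868 - 29^2)/3 = 27/3 = 9, a_6 = floor((29 + 29)/9) = 6.
  m_7 = 9*6 - 29 = 25, d_7 = (868 - 25^2)/9 = 243/9 = 27, a_7 = floor((29 + 25)/27) = 2.
  m_8 = 27*2 - 25 = 29, d_8 = (868 - 29^2)/27 = 27/27 = 1, a_8 = floor((29 + 29)/1) = 58.
  m_9 = 1*58 - 29 = 29, d_9 = (868 - 29^2)/1 = 27/1 = 27: (m_9, d_9) = (m_1, d_1) = (29, 27), so from here the quotients repeat a_1, ..., a_8; the period length is 8.
So sqrt(868) = [29; (2, 6, 19, 2, 19, 6, 2, 58)] with period length k = 8.
k is even, so the fundamental solution of x^2 - 868y^2 = 1 is (p_{k-1}, q_{k-1}) = (p_7, q_7); compute convergents through index 7.
Convergents (p_i = a_i*p_{i-1} + p_{i-2}, q_i = a_i*q_{i-1} + q_{i-2} with p_{-2}=0, p_{-1}=1, q_{-2}=1, q_{-1}=0):
  i=0: a_0=29, p_0 = 29*1 + 0 = 29, q_0 = 29*0 + 1 = 1.
  i=1: a_1=2, p_1 = 2*29 + 1 = 59, q_1 = 2*1 + 0 = 2.
  i=2: a_2=6, p_2 = 6*59 + 29 = 383, q_2 = 6*2 + 1 = 13.
  i=3: a_3=19, p_3 = 19*383 + 59 = 7336, q_3 = 19*13 + 2 = 249.
  i=4: a_4=2, p_4 = 2*7336 + 383 = 15055, q_4 = 2*249 + 13 = 511.
  i=5: a_5=19, p_5 = 19*15055 + 7336 = 293381, q_5 = 19*511 + 249 = 9958.
  i=6: a_6=6, p_6 = 6*293381 + 15055 = 1775341, q_6 = 6*9958 + 511 = 60259.
  i=7: a_7=2, p_7 = 2*1775341 + 293381 = 3844063, q_7 = 2*60259 + 9958 = 130476.
Check: 3844063^2 - 868*130476^2 = 14776820347969 - 14776820347968 = 1, so (x, y) = (3844063, 130476) solves the equation, and by the theorem it is the least positive solution.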